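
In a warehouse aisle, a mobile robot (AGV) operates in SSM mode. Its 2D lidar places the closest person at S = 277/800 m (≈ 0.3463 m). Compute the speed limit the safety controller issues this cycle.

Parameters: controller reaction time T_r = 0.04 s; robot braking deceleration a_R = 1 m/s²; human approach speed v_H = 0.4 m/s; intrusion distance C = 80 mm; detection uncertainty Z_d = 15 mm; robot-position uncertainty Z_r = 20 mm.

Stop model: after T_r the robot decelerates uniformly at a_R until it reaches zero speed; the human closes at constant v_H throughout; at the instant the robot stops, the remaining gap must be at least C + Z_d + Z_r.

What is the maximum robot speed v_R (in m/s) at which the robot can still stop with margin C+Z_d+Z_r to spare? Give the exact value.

collect terms ⇒ (1/2)·v_R² + (11/25)·v_R + (-861/4000) = 0
  disc = (11/25)² − 4·(1/2)·(-861/4000) = 6241/10000 ; √disc = 79/100
  v_R = (−(11/25) + 79/100) / (2·(1/2)) = 7/20 m/s
check:
T_s = v_R/a_R = (7/20)/1 = 0.3500 s
robot in T_r: 0.3500·0.0400 = 0.0140 m
braking distance = 0.3500²/(2·1.0000) = 0.0612 m
human over T_r+T_s: 0.4000·(0.0400+0.3500) = 0.1560 m
margins: 0.0800+0.0150+0.0200 = 0.1150 m
sum ≈ 0.0140+0.0612+0.1560+0.1150 ≈ 0.3463 m = S ✓

v_R_max = 7/20 m/s = 0.3500 m/s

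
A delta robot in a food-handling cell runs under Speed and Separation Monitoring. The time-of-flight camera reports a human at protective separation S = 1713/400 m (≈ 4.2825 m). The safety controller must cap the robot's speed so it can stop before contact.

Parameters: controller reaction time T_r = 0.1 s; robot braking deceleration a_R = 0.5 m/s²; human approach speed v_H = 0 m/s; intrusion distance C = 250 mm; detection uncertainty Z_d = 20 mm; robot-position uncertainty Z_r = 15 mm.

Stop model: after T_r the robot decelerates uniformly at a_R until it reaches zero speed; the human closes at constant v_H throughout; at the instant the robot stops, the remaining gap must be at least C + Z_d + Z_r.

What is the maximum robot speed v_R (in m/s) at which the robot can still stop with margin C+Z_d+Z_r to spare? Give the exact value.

v_R_max = 39/20 m/s = 1.9500 m/s

collect terms ⇒ (1)·v_R² + (1/10)·v_R + (-1599/400) = 0
  disc = (1/10)² − 4·(1)·(-1599/400) = 16 ; √disc = 4
  v_R = (−(1/10) + 4) / (2·(1)) = 39/20 m/s
check:
braking lasts T_s = (39/20)/(1/2) = 3.9000 s
robot in T_r: 1.9500·0.1000 = 0.1950 m
robot under decel: 1.9500²/(2·0.5000) = 3.8025 m
human over T_r+T_s: 0.0000·(0.1000+3.9000) = 0.0000 m
residual clearance needed = 0.2500+0.0200+0.0150 = 0.2850 m
sum ≈ 0.1950+3.8025+0.0000+0.2850 ≈ 4.2825 m = S ✓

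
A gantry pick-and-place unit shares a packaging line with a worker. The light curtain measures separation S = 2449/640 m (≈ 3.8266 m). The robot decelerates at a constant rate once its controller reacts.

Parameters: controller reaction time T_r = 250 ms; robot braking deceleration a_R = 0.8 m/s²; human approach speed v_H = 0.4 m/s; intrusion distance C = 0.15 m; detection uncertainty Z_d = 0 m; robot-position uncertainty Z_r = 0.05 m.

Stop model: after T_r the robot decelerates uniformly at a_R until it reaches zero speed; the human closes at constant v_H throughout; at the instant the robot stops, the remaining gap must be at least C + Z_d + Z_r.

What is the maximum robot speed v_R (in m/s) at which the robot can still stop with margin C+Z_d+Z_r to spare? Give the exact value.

v_R_max = 37/20 m/s = 1.8500 m/s

quadratic (5/8)·v² + (3/4)·v + (-2257/640) = 0
  disc = (3/4)² − 4·(5/8)·(-2257/640) = 2401/256 ; √disc = 49/16
  v_R = (−(3/4) + 49/16) / (2·(5/8)) = 37/20 m/s
check:
braking lasts T_s = (37/20)/(4/5) = 2.3125 s
reaction-phase robot travel = 1.8500·0.2500 = 0.4625 m
robot covers 1.8500·2.3125 − ½·0.8000·2.3125² = 2.1391 m while stopping
human over T_r+T_s: 0.4000·(0.2500+2.3125) = 1.0250 m
margins: 0.1500+0.0000+0.0500 = 0.2000 m
sum ≈ 0.4625+2.1391+1.0250+0.2000 ≈ 3.8266 m = S ✓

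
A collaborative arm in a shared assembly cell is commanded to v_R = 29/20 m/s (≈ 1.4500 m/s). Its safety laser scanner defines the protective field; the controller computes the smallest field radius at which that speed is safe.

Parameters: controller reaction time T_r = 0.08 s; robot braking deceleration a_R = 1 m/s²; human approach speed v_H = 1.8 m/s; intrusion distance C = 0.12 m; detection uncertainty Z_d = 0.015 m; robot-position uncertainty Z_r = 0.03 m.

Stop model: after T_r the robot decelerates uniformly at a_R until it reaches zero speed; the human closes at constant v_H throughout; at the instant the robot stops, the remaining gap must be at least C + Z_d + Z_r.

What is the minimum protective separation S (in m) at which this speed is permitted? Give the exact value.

T_s = v_R/a_R = (29/20)/1 = 1.4500 s
robot in T_r: 1.4500·0.0800 = 0.1160 m
braking distance = 1.4500²/(2·1.0000) = 1.0513 m
person approaches 1.8000·(0.0800+1.4500) = 2.7540 m
residual clearance needed = 0.1200+0.0150+0.0300 = 0.1650 m
S_min ≈ 0.1160+1.0513+2.7540+0.1650  ⇒  S_min = 3269/800 m

S_min = 3269/800 m = 4.0862 m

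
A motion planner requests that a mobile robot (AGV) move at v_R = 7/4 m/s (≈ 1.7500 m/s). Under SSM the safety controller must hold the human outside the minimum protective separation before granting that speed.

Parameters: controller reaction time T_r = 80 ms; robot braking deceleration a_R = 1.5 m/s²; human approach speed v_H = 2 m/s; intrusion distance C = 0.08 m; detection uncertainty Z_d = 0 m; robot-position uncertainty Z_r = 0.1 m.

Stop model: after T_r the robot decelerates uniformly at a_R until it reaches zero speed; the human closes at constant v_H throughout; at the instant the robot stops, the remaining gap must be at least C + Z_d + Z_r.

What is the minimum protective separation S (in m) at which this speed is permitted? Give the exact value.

S_min = 4601/1200 m = 3.8342 m

braking lasts T_s = (7/4)/(3/2) = 1.1667 s
robot in T_r: 1.7500·0.0800 = 0.1400 m
robot covers 1.7500·1.1667 − ½·1.5000·1.1667² = 1.0208 m while stopping
person approaches 2.0000·(0.0800+1.1667) = 2.4933 m
C+Z_d+Z_r = 0.0800+0.0000+0.1000 = 0.1800 m
S_min ≈ 0.1400+1.0208+2.4933+0.1800  ⇒  S_min = 4601/1200 m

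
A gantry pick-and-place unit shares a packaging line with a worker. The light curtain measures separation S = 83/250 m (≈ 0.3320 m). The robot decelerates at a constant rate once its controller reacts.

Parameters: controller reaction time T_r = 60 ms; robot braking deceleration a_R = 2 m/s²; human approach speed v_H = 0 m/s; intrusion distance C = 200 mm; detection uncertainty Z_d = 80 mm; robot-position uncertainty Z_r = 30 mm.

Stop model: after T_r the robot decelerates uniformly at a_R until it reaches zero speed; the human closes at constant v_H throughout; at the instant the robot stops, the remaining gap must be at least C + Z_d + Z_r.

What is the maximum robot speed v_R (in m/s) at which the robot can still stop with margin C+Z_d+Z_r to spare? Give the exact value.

v_R_max = 1/5 m/s = 0.2000 m/s

at the boundary: (1/4)·v² + (3/50)·v + (-11/500) = 0
  disc = (3/50)² − 4·(1/4)·(-11/500) = 16/625 ; √disc = 4/25
  v_R = (−(3/50) + 4/25) / (2·(1/4)) = 1/5 m/s
check:
braking lasts T_s = (1/5)/2 = 0.1000 s
robot in T_r: 0.2000·0.0600 = 0.0120 m
braking distance = 0.2000²/(2·2.0000) = 0.0100 m
human closes 0.0000·0.1600 = 0.0000 m
C+Z_d+Z_r = 0.2000+0.0800+0.0300 = 0.3100 m
sum ≈ 0.0120+0.0100+0.0000+0.3100 ≈ 0.3320 m = S ✓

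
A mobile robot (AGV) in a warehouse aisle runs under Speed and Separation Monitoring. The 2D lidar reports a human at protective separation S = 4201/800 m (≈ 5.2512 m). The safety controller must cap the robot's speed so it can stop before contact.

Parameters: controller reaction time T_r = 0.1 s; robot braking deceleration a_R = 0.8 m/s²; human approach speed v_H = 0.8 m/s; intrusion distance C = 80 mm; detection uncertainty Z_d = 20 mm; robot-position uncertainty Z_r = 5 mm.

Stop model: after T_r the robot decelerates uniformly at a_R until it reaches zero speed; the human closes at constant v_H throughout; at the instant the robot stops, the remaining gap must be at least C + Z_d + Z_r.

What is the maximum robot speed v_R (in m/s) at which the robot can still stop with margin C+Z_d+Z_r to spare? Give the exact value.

collect terms ⇒ (5/8)·v_R² + (11/10)·v_R + (-4053/800) = 0
  disc = (11/10)² − 4·(5/8)·(-4053/800) = 22201/1600 ; √disc = 149/40
  v_R = (−(11/10) + 149/40) / (2·(5/8)) = 21/10 m/s
check:
braking lasts T_s = (21/10)/(4/5) = 2.6250 s
robot in T_r: 2.1000·0.1000 = 0.2100 m
robot covers 2.1000·2.6250 − ½·0.8000·2.6250² = 2.7563 m while stopping
human over T_r+T_s: 0.8000·(0.1000+2.6250) = 2.1800 m
residual clearance needed = 0.0800+0.0200+0.0050 = 0.1050 m
sum ≈ 0.2100+2.7563+2.1800+0.1050 ≈ 5.2512 m = S ✓

v_R_max = 21/10 m/s = 2.1000 m/s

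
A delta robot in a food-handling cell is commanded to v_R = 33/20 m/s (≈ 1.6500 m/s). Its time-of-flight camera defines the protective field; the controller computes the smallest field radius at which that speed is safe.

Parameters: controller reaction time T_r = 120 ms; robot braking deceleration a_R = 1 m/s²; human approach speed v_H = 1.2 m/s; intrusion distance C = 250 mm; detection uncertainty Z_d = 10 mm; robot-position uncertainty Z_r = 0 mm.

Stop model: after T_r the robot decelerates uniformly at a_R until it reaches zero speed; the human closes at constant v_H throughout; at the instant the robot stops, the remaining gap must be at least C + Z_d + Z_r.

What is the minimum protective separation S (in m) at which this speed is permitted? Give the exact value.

braking lasts T_s = (33/20)/1 = 1.6500 s
robot in T_r: 1.6500·0.1200 = 0.1980 m
braking distance = 1.6500²/(2·1.0000) = 1.3613 m
person approaches 1.2000·(0.1200+1.6500) = 2.1240 m
residual clearance needed = 0.2500+0.0100+0.0000 = 0.2600 m
S_min ≈ 0.1980+1.3613+2.1240+0.2600  ⇒  S_min = 15773/4000 m

S_min = 15773/4000 m = 3.9432 m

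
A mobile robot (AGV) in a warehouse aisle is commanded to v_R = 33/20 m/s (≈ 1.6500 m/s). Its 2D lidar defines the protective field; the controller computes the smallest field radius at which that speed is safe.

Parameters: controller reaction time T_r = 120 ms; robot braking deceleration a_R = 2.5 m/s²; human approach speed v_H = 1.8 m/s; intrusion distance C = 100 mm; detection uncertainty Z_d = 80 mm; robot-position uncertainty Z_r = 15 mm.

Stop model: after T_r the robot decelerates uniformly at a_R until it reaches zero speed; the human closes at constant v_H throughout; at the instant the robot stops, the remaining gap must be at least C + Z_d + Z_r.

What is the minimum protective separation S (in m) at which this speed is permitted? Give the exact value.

braking lasts T_s = (33/20)/(5/2) = 0.6600 s
robot in T_r: 1.6500·0.1200 = 0.1980 m
robot covers 1.6500·0.6600 − ½·2.5000·0.6600² = 0.5445 m while stopping
human closes 1.8000·0.7800 = 1.4040 m
C+Z_d+Z_r = 0.1000+0.0800+0.0150 = 0.1950 m
S_min ≈ 0.1980+0.5445+1.4040+0.1950  ⇒  S_min = 4683/2000 m

S_min = 4683/2000 m = 2.3415 m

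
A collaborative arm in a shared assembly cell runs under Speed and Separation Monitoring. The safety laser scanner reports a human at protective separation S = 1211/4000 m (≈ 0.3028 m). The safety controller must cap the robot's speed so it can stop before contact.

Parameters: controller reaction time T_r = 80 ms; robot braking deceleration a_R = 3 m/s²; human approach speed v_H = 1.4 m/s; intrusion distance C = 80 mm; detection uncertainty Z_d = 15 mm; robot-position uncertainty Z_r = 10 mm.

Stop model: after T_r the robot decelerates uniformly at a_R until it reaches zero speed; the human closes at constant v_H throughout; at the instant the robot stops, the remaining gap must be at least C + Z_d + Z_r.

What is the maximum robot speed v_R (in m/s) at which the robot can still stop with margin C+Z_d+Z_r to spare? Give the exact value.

quadratic (1/6)·v² + (41/75)·v + (-343/4000) = 0
  disc = (41/75)² − 4·(1/6)·(-343/4000) = 32041/90000 ; √disc = 179/300
  v_R = (−(41/75) + 179/300) / (2·(1/6)) = 3/20 m/s
check:
stop time T_s = (3/20)/3 = 0.0500 s
reaction-phase robot travel = 0.1500·0.0800 = 0.0120 m
braking distance = 0.1500²/(2·3.0000) = 0.0037 m
person approaches 1.4000·(0.0800+0.0500) = 0.1820 m
margins: 0.0800+0.0150+0.0100 = 0.1050 m
sum ≈ 0.0120+0.0037+0.1820+0.1050 ≈ 0.3028 m = S ✓

v_R_max = 3/20 m/s = 0.1500 m/s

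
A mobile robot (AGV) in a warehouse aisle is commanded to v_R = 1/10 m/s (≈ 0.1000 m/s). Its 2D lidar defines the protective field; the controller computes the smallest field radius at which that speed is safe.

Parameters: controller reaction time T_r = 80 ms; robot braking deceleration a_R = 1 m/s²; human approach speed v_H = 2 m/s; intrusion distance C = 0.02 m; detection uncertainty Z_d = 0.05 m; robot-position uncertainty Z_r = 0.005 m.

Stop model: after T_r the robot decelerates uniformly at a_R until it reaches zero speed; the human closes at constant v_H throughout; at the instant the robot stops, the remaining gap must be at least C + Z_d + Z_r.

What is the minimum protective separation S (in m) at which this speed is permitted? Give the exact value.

stop time T_s = (1/10)/1 = 0.1000 s
robot in T_r: 0.1000·0.0800 = 0.0080 m
robot covers 0.1000·0.1000 − ½·1.0000·0.1000² = 0.0050 m while stopping
human closes 2.0000·0.1800 = 0.3600 m
C+Z_d+Z_r = 0.0200+0.0500+0.0050 = 0.0750 m
S_min ≈ 0.0080+0.0050+0.3600+0.0750  ⇒  S_min = 56/125 m

S_min = 56/125 m = 0.4480 m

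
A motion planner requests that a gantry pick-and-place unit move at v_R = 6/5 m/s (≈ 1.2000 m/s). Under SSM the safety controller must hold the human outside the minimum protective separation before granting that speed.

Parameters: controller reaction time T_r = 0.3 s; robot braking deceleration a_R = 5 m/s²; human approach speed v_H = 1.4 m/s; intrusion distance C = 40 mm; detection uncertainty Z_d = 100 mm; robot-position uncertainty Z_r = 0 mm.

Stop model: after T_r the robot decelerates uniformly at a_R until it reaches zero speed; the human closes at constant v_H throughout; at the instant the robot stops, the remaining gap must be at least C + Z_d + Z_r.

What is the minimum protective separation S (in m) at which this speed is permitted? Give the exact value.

stop time T_s = (6/5)/5 = 0.2400 s
reaction-phase robot travel = 1.2000·0.3000 = 0.3600 m
braking distance = 1.2000²/(2·5.0000) = 0.1440 m
human over T_r+T_s: 1.4000·(0.3000+0.2400) = 0.7560 m
residual clearance needed = 0.0400+0.1000+0.0000 = 0.1400 m
S_min ≈ 0.3600+0.1440+0.7560+0.1400  ⇒  S_min = 7/5 m

S_min = 7/5 m = 1.4000 m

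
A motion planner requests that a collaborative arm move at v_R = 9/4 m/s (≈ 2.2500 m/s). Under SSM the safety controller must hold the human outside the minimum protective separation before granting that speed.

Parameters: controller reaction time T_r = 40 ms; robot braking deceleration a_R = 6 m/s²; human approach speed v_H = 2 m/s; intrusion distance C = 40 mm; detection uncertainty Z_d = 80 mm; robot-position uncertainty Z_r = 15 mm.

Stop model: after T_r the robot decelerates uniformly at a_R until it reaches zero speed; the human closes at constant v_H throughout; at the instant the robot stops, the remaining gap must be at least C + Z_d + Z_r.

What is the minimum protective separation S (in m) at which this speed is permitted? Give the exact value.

stop time T_s = (9/4)/6 = 0.3750 s
robot in T_r: 2.2500·0.0400 = 0.0900 m
robot under decel: 2.2500²/(2·6.0000) = 0.4219 m
person approaches 2.0000·(0.0400+0.3750) = 0.8300 m
margins: 0.0400+0.0800+0.0150 = 0.1350 m
S_min ≈ 0.0900+0.4219+0.8300+0.1350  ⇒  S_min = 2363/1600 m

S_min = 2363/1600 m = 1.4769 m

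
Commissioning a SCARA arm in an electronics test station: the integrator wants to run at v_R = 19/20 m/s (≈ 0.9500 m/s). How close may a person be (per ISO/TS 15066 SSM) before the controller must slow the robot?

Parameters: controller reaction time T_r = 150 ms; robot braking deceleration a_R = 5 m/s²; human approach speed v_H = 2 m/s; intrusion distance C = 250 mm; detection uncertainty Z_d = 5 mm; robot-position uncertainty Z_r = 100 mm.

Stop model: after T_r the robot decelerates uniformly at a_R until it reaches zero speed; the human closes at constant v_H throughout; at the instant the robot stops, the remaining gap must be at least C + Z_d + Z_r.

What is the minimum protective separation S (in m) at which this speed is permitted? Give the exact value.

S_min = 5071/4000 m = 1.2677 m

T_s = v_R/a_R = (19/20)/5 = 0.1900 s
robot in T_r: 0.9500·0.1500 = 0.1425 m
robot under decel: 0.9500²/(2·5.0000) = 0.0902 m
human closes 2.0000·0.3400 = 0.6800 m
residual clearance needed = 0.2500+0.0050+0.1000 = 0.3550 m
S_min ≈ 0.1425+0.0902+0.6800+0.3550  ⇒  S_min = 5071/4000 m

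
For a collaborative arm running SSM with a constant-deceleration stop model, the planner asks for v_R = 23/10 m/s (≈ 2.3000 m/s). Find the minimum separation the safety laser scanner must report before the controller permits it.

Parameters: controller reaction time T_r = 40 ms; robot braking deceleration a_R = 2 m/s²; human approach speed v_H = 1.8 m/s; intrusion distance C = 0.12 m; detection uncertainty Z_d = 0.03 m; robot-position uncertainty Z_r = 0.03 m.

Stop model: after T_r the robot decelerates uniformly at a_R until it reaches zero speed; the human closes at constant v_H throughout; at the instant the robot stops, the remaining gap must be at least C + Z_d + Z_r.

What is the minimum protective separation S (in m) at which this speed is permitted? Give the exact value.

S_min = 7473/2000 m = 3.7365 m

stop time T_s = (23/10)/2 = 1.1500 s
reaction-phase robot travel = 2.3000·0.0400 = 0.0920 m
robot under decel: 2.3000²/(2·2.0000) = 1.3225 m
person approaches 1.8000·(0.0400+1.1500) = 2.1420 m
C+Z_d+Z_r = 0.1200+0.0300+0.0300 = 0.1800 m
S_min ≈ 0.0920+1.3225+2.1420+0.1800  ⇒  S_min = 7473/2000 m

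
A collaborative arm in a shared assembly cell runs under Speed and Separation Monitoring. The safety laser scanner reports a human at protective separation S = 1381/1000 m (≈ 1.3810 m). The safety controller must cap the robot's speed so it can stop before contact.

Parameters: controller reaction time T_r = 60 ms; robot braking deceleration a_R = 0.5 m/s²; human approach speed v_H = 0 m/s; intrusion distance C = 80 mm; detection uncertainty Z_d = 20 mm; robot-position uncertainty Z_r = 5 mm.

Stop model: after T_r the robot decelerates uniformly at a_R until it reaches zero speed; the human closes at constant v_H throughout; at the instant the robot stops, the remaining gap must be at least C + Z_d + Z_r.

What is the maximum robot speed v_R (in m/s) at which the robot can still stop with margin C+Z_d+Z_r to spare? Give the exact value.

collect terms ⇒ (1)·v_R² + (3/50)·v_R + (-319/250) = 0
  disc = (3/50)² − 4·(1)·(-319/250) = 12769/2500 ; √disc = 113/50
  v_R = (−(3/50) + 113/50) / (2·(1)) = 11/10 m/s
check:
stop time T_s = (11/10)/(1/2) = 2.2000 s
robot covers v_R·T_r = 1.1000·0.0600 = 0.0660 m before braking
robot under decel: 1.1000²/(2·0.5000) = 1.2100 m
human closes 0.0000·2.2600 = 0.0000 m
margins: 0.0800+0.0200+0.0050 = 0.1050 m
sum ≈ 0.0660+1.2100+0.0000+0.1050 ≈ 1.3810 m = S ✓

v_R_max = 11/10 m/s = 1.1000 m/s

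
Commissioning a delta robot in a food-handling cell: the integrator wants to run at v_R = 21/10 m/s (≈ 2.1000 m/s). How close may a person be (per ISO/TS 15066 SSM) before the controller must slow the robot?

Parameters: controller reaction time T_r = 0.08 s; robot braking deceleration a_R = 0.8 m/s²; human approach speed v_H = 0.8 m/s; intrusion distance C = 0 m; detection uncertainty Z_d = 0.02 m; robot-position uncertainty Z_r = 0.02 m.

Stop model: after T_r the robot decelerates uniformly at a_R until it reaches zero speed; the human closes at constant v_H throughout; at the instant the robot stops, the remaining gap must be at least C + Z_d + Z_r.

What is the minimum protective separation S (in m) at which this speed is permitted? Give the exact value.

S_min = 20513/4000 m = 5.1283 m

braking lasts T_s = (21/10)/(4/5) = 2.6250 s
robot covers v_R·T_r = 2.1000·0.0800 = 0.1680 m before braking
robot under decel: 2.1000²/(2·0.8000) = 2.7563 m
human closes 0.8000·2.7050 = 2.1640 m
C+Z_d+Z_r = 0.0000+0.0200+0.0200 = 0.0400 m
S_min ≈ 0.1680+2.7563+2.1640+0.0400  ⇒  S_min = 20513/4000 m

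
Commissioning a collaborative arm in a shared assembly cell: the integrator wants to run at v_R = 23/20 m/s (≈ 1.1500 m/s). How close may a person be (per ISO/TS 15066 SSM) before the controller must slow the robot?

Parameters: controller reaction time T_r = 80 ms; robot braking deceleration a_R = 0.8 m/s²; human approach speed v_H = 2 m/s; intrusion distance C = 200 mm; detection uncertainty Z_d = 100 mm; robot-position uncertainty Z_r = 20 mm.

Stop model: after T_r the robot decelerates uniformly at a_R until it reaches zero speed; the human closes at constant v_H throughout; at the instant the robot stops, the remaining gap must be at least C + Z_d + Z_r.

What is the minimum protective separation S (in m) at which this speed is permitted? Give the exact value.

braking lasts T_s = (23/20)/(4/5) = 1.4375 s
reaction-phase robot travel = 1.1500·0.0800 = 0.0920 m
braking distance = 1.1500²/(2·0.8000) = 0.8266 m
person approaches 2.0000·(0.0800+1.4375) = 3.0350 m
C+Z_d+Z_r = 0.2000+0.1000+0.0200 = 0.3200 m
S_min ≈ 0.0920+0.8266+3.0350+0.3200  ⇒  S_min = 68377/16000 m

S_min = 68377/16000 m = 4.2736 m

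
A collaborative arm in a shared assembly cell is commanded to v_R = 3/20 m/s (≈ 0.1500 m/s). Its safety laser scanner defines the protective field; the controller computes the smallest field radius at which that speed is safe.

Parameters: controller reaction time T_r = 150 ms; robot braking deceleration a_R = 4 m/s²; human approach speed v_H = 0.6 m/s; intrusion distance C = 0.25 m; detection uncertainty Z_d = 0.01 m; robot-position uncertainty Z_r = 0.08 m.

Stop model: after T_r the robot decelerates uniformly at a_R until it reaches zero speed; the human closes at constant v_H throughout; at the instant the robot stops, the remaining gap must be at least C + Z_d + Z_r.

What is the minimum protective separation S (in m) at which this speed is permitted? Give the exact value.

T_s = v_R/a_R = (3/20)/4 = 0.0375 s
robot in T_r: 0.1500·0.1500 = 0.0225 m
robot under decel: 0.1500²/(2·4.0000) = 0.0028 m
human over T_r+T_s: 0.6000·(0.1500+0.0375) = 0.1125 m
residual clearance needed = 0.2500+0.0100+0.0800 = 0.3400 m
S_min ≈ 0.0225+0.0028+0.1125+0.3400  ⇒  S_min = 1529/3200 m

S_min = 1529/3200 m = 0.4778 m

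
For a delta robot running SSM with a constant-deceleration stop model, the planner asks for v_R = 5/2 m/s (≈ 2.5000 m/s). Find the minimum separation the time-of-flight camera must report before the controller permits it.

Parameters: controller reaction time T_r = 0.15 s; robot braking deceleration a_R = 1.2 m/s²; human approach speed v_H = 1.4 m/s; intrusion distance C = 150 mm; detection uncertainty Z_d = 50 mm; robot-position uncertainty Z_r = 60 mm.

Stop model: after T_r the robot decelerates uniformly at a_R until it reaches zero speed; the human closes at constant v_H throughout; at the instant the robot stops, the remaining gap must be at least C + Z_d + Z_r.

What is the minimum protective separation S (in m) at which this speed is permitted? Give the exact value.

S_min = 7639/1200 m = 6.3658 m

T_s = v_R/a_R = (5/2)/(6/5) = 2.0833 s
robot covers v_R·T_r = 2.5000·0.1500 = 0.3750 m before braking
braking distance = 2.5000²/(2·1.2000) = 2.6042 m
human over T_r+T_s: 1.4000·(0.1500+2.0833) = 3.1267 m
C+Z_d+Z_r = 0.1500+0.0500+0.0600 = 0.2600 m
S_min ≈ 0.3750+2.6042+3.1267+0.2600  ⇒  S_min = 7639/1200 m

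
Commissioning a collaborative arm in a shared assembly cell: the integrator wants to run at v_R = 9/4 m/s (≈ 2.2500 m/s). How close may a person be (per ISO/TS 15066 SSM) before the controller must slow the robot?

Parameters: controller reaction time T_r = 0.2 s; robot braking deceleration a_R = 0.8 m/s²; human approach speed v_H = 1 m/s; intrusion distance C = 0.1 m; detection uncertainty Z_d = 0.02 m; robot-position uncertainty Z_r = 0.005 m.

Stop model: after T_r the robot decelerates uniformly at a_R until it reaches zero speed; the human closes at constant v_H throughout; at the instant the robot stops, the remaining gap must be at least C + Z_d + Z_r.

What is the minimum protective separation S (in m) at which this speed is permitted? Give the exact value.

S_min = 4321/640 m = 6.7516 m

T_s = v_R/a_R = (9/4)/(4/5) = 2.8125 s
robot covers v_R·T_r = 2.2500·0.2000 = 0.4500 m before braking
robot under decel: 2.2500²/(2·0.8000) = 3.1641 m
person approaches 1.0000·(0.2000+2.8125) = 3.0125 m
margins: 0.1000+0.0200+0.0050 = 0.1250 m
S_min ≈ 0.4500+3.1641+3.0125+0.1250  ⇒  S_min = 4321/640 m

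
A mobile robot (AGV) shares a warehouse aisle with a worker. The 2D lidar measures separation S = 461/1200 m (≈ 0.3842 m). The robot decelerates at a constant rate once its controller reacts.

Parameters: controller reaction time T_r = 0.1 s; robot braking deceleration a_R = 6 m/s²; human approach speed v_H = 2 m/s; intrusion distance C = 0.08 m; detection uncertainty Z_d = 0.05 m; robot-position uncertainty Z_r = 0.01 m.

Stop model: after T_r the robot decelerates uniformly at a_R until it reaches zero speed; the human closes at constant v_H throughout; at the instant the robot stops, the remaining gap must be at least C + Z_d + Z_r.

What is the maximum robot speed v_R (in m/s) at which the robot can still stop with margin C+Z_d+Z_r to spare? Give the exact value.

collect terms ⇒ (1/12)·v_R² + (13/30)·v_R + (-53/1200) = 0
  disc = (13/30)² − 4·(1/12)·(-53/1200) = 81/400 ; √disc = 9/20
  v_R = (−(13/30) + 9/20) / (2·(1/12)) = 1/10 m/s
check:
braking lasts T_s = (1/10)/6 = 0.0167 s
robot in T_r: 0.1000·0.1000 = 0.0100 m
braking distance = 0.1000²/(2·6.0000) = 0.0008 m
human over T_r+T_s: 2.0000·(0.1000+0.0167) = 0.2333 m
residual clearance needed = 0.0800+0.0500+0.0100 = 0.1400 m
sum ≈ 0.0100+0.0008+0.2333+0.1400 ≈ 0.3842 m = S ✓

v_R_max = 1/10 m/s = 0.1000 m/s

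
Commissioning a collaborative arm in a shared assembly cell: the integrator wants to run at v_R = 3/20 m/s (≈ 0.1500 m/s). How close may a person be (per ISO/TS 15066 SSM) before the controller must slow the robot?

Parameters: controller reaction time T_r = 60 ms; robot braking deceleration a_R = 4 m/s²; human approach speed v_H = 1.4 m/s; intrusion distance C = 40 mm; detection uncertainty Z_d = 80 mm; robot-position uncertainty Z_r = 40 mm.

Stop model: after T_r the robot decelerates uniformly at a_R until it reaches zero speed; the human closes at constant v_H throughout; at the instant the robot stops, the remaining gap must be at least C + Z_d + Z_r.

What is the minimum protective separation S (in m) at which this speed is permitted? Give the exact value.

S_min = 4933/16000 m = 0.3083 m

stop time T_s = (3/20)/4 = 0.0375 s
robot covers v_R·T_r = 0.1500·0.0600 = 0.0090 m before braking
robot covers 0.1500·0.0375 − ½·4.0000·0.0375² = 0.0028 m while stopping
person approaches 1.4000·(0.0600+0.0375) = 0.1365 m
C+Z_d+Z_r = 0.0400+0.0800+0.0400 = 0.1600 m
S_min ≈ 0.0090+0.0028+0.1365+0.1600  ⇒  S_min = 4933/16000 m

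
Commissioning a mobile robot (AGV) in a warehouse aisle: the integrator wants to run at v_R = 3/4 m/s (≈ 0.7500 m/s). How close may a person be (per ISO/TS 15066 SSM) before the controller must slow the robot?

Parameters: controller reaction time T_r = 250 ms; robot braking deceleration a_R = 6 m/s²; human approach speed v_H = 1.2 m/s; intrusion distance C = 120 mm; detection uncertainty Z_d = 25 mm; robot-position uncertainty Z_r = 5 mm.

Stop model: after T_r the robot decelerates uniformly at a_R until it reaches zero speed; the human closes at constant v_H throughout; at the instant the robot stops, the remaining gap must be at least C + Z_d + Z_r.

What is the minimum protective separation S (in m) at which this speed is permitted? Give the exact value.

braking lasts T_s = (3/4)/6 = 0.1250 s
robot covers v_R·T_r = 0.7500·0.2500 = 0.1875 m before braking
braking distance = 0.7500²/(2·6.0000) = 0.0469 m
human over T_r+T_s: 1.2000·(0.2500+0.1250) = 0.4500 m
margins: 0.1200+0.0250+0.0050 = 0.1500 m
S_min ≈ 0.1875+0.0469+0.4500+0.1500  ⇒  S_min = 267/320 m

S_min = 267/320 m = 0.8344 m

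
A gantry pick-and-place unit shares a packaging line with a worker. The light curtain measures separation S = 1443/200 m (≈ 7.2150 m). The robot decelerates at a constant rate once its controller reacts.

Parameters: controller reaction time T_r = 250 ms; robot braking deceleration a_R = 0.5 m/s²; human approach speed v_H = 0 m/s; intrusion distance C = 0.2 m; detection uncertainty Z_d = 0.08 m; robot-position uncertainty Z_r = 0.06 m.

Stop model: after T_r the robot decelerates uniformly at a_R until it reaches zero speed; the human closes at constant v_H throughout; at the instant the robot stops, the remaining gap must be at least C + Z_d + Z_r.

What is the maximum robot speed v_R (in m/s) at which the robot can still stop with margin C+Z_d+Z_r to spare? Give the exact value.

v_R_max = 5/2 m/s = 2.5000 m/s

quadratic (1)·v² + (1/4)·v + (-55/8) = 0
  disc = (1/4)² − 4·(1)·(-55/8) = 441/16 ; √disc = 21/4
  v_R = (−(1/4) + 21/4) / (2·(1)) = 5/2 m/s
check:
stop time T_s = (5/2)/(1/2) = 5.0000 s
reaction-phase robot travel = 2.5000·0.2500 = 0.6250 m
robot under decel: 2.5000²/(2·0.5000) = 6.2500 m
human over T_r+T_s: 0.0000·(0.2500+5.0000) = 0.0000 m
residual clearance needed = 0.2000+0.0800+0.0600 = 0.3400 m
sum ≈ 0.6250+6.2500+0.0000+0.3400 ≈ 7.2150 m = S ✓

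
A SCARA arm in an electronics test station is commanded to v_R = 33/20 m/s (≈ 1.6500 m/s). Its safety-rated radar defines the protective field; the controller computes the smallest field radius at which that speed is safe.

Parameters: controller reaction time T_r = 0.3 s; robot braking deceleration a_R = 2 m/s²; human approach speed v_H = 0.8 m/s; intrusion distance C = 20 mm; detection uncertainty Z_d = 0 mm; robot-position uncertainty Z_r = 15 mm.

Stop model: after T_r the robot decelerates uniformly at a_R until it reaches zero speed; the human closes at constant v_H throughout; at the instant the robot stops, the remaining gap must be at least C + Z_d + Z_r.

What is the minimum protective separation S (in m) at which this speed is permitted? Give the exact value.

T_s = v_R/a_R = (33/20)/2 = 0.8250 s
robot in T_r: 1.6500·0.3000 = 0.4950 m
robot covers 1.6500·0.8250 − ½·2.0000·0.8250² = 0.6806 m while stopping
person approaches 0.8000·(0.3000+0.8250) = 0.9000 m
residual clearance needed = 0.0200+0.0000+0.0150 = 0.0350 m
S_min ≈ 0.4950+0.6806+0.9000+0.0350  ⇒  S_min = 3377/1600 m

S_min = 3377/1600 m = 2.1106 m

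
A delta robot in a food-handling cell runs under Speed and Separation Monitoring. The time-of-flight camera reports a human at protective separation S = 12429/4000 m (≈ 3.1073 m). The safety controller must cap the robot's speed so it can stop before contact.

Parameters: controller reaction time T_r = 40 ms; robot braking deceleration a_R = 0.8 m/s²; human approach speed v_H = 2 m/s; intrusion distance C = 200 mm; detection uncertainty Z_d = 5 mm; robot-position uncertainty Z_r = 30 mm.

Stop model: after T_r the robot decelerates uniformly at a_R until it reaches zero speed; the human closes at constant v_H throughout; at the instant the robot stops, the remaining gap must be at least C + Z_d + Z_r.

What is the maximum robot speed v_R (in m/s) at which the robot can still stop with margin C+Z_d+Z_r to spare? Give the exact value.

v_R_max = 9/10 m/s = 0.9000 m/s

quadratic (5/8)·v² + (127/50)·v + (-11169/4000) = 0
  disc = (127/50)² − 4·(5/8)·(-11169/4000) = 537289/40000 ; √disc = 733/200
  v_R = (−(127/50) + 733/200) / (2·(5/8)) = 9/10 m/s
check:
T_s = v_R/a_R = (9/10)/(4/5) = 1.1250 s
robot covers v_R·T_r = 0.9000·0.0400 = 0.0360 m before braking
braking distance = 0.9000²/(2·0.8000) = 0.5062 m
human closes 2.0000·1.1650 = 2.3300 m
residual clearance needed = 0.2000+0.0050+0.0300 = 0.2350 m
sum ≈ 0.0360+0.5062+2.3300+0.2350 ≈ 3.1073 m = S ✓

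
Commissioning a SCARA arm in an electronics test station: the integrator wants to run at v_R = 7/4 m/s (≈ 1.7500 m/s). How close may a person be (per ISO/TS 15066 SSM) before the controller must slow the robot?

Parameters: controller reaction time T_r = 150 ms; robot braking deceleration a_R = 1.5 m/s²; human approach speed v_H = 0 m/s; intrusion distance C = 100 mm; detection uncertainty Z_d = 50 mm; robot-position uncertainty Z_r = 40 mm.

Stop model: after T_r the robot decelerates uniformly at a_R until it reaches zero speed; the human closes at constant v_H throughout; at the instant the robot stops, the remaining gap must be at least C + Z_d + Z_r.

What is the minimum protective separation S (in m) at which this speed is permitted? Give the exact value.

S_min = 221/150 m = 1.4733 m

T_s = v_R/a_R = (7/4)/(3/2) = 1.1667 s
robot in T_r: 1.7500·0.1500 = 0.2625 m
braking distance = 1.7500²/(2·1.5000) = 1.0208 m
person approaches 0.0000·(0.1500+1.1667) = 0.0000 m
C+Z_d+Z_r = 0.1000+0.0500+0.0400 = 0.1900 m
S_min ≈ 0.2625+1.0208+0.0000+0.1900  ⇒  S_min = 221/150 m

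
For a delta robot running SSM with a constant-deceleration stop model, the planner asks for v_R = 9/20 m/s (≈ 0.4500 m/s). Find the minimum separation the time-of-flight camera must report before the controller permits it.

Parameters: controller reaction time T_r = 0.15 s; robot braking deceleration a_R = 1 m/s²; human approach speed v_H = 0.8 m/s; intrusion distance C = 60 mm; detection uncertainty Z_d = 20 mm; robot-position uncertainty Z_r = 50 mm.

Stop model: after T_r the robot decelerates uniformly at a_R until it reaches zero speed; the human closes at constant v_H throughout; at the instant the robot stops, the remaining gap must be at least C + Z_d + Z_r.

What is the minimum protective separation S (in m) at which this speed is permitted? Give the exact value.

S_min = 623/800 m = 0.7788 m

T_s = v_R/a_R = (9/20)/1 = 0.4500 s
robot covers v_R·T_r = 0.4500·0.1500 = 0.0675 m before braking
robot under decel: 0.4500²/(2·1.0000) = 0.1013 m
person approaches 0.8000·(0.1500+0.4500) = 0.4800 m
residual clearance needed = 0.0600+0.0200+0.0500 = 0.1300 m
S_min ≈ 0.0675+0.1013+0.4800+0.1300  ⇒  S_min = 623/800 m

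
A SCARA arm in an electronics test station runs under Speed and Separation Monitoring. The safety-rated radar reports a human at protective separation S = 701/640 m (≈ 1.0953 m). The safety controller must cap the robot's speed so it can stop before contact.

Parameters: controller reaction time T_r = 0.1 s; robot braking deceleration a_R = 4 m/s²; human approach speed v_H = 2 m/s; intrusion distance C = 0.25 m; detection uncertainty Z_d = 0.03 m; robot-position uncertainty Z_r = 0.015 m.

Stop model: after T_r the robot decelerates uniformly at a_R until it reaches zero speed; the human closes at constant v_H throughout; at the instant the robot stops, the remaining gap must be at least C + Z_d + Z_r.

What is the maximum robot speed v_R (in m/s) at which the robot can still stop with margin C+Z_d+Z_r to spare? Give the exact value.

collect terms ⇒ (1/8)·v_R² + (3/5)·v_R + (-1921/3200) = 0
  disc = (3/5)² − 4·(1/8)·(-1921/3200) = 169/256 ; √disc = 13/16
  v_R = (−(3/5) + 13/16) / (2·(1/8)) = 17/20 m/s
check:
braking lasts T_s = (17/20)/4 = 0.2125 s
robot in T_r: 0.8500·0.1000 = 0.0850 m
robot covers 0.8500·0.2125 − ½·4.0000·0.2125² = 0.0903 m while stopping
human closes 2.0000·0.3125 = 0.6250 m
residual clearance needed = 0.2500+0.0300+0.0150 = 0.2950 m
sum ≈ 0.0850+0.0903+0.6250+0.2950 ≈ 1.0953 m = S ✓

v_R_max = 17/20 m/s = 0.8500 m/s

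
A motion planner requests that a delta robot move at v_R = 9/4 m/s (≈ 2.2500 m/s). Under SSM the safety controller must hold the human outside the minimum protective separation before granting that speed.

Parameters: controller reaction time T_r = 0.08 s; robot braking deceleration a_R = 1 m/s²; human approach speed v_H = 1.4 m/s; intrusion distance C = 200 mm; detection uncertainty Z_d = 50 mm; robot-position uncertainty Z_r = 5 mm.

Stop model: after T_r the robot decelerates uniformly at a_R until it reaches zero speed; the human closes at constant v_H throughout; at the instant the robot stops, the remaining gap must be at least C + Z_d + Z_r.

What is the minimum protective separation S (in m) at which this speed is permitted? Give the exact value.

stop time T_s = (9/4)/1 = 2.2500 s
reaction-phase robot travel = 2.2500·0.0800 = 0.1800 m
robot covers 2.2500·2.2500 − ½·1.0000·2.2500² = 2.5312 m while stopping
human closes 1.4000·2.3300 = 3.2620 m
residual clearance needed = 0.2000+0.0500+0.0050 = 0.2550 m
S_min ≈ 0.1800+2.5312+3.2620+0.2550  ⇒  S_min = 24913/4000 m

S_min = 24913/4000 m = 6.2283 m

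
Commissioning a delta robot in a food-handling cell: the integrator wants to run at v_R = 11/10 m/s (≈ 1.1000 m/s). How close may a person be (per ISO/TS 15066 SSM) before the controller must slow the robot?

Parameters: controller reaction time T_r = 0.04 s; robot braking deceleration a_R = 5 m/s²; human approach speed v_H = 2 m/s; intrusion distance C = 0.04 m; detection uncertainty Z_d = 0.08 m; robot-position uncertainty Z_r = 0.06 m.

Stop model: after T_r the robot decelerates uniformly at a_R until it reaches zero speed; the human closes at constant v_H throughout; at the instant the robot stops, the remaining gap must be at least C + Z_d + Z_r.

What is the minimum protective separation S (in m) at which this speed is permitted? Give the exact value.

S_min = 173/200 m = 0.8650 m

stop time T_s = (11/10)/5 = 0.2200 s
robot covers v_R·T_r = 1.1000·0.0400 = 0.0440 m before braking
robot covers 1.1000·0.2200 − ½·5.0000·0.2200² = 0.1210 m while stopping
human closes 2.0000·0.2600 = 0.5200 m
residual clearance needed = 0.0400+0.0800+0.0600 = 0.1800 m
S_min ≈ 0.0440+0.1210+0.5200+0.1800  ⇒  S_min = 173/200 m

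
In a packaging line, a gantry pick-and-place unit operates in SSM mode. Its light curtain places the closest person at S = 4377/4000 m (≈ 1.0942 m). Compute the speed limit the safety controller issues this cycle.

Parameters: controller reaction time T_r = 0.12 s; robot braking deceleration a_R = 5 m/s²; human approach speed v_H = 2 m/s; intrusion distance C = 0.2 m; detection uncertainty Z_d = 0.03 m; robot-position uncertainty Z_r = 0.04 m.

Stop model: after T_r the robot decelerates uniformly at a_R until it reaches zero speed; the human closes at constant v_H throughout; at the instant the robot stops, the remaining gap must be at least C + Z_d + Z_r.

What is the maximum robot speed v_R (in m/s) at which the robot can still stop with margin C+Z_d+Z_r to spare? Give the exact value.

at the boundary: (1/10)·v² + (13/25)·v + (-2337/4000) = 0
  disc = (13/25)² − 4·(1/10)·(-2337/4000) = 5041/10000 ; √disc = 71/100
  v_R = (−(13/25) + 71/100) / (2·(1/10)) = 19/20 m/s
check:
T_s = v_R/a_R = (19/20)/5 = 0.1900 s
reaction-phase robot travel = 0.9500·0.1200 = 0.1140 m
robot covers 0.9500·0.1900 − ½·5.0000·0.1900² = 0.0902 m while stopping
person approaches 2.0000·(0.1200+0.1900) = 0.6200 m
C+Z_d+Z_r = 0.2000+0.0300+0.0400 = 0.2700 m
sum ≈ 0.1140+0.0902+0.6200+0.2700 ≈ 1.0942 m = S ✓

v_R_max = 19/20 m/s = 0.9500 m/s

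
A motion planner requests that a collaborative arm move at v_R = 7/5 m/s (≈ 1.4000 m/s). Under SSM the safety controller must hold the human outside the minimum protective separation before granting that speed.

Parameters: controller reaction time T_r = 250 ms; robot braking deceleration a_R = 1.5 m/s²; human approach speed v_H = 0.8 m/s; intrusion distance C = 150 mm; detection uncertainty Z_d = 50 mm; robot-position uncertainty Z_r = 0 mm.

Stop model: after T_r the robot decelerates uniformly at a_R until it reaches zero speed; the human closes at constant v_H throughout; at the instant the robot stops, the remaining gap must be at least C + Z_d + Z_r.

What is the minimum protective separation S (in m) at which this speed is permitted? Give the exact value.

stop time T_s = (7/5)/(3/2) = 0.9333 s
robot in T_r: 1.4000·0.2500 = 0.3500 m
braking distance = 1.4000²/(2·1.5000) = 0.6533 m
human over T_r+T_s: 0.8000·(0.2500+0.9333) = 0.9467 m
margins: 0.1500+0.0500+0.0000 = 0.2000 m
S_min ≈ 0.3500+0.6533+0.9467+0.2000  ⇒  S_min = 43/20 m

S_min = 43/20 m = 2.1500 m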